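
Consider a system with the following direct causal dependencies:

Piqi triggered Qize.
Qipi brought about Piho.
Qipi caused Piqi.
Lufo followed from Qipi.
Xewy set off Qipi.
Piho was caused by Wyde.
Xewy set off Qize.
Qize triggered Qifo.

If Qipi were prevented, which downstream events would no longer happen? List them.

Lufo, Piqi

Downstream of Qipi: Lufo, Piqi, Qize, Piho, Qifo.
Of those, still caused via another path: Qize, Piho, Qifo.
The remainder have no surviving cause.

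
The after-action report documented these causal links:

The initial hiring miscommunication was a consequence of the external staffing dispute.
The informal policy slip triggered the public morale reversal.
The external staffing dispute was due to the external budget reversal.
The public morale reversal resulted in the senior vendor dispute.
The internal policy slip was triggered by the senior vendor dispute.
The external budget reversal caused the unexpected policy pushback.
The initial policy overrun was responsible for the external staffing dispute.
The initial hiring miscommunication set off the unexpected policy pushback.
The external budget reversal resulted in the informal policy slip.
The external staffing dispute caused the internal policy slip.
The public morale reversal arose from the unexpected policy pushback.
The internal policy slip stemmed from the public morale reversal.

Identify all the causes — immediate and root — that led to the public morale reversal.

the external budget reversal, the external staffing dispute, the informal policy slip, the initial hiring miscommunication, the initial policy overrun, the unexpected policy pushback

Immediate causes of the public morale reversal: the informal policy slip, the unexpected policy pushback.
Further upstream: the external budget reversal, the external staffing dispute, the initial hiring miscommunication, the initial policy overrun.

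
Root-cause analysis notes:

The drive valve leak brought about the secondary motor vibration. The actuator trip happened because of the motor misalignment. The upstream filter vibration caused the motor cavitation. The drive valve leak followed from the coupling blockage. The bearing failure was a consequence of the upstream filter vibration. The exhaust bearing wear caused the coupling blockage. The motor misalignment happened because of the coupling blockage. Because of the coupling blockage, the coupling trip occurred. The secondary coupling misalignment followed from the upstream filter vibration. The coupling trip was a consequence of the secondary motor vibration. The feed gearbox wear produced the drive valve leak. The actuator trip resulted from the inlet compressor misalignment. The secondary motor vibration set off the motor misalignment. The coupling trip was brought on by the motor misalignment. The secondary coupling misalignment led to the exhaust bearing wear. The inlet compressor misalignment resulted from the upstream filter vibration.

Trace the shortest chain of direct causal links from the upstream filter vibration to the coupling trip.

the upstream filter vibration → the secondary coupling misalignment
the secondary coupling misalignment → the exhaust bearing wear
the exhaust bearing wear → the coupling blockage
the coupling blockage → the coupling trip
Length: 4 steps.

the upstream filter vibration → the secondary coupling misalignment → the exhaust bearing wear → the coupling blockage → the coupling trip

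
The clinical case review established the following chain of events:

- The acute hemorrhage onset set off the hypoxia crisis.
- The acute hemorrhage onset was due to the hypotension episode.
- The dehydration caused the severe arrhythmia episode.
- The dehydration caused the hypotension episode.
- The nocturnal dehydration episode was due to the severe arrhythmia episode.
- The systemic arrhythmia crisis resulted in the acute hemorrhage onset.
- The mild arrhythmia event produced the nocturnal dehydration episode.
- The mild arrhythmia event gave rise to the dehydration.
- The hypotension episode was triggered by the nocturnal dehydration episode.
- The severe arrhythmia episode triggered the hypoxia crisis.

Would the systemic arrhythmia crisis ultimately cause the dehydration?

No

The systemic arrhythmia crisis leads to the acute hemorrhage onset, the hypoxia crisis; the dehydration is not among them.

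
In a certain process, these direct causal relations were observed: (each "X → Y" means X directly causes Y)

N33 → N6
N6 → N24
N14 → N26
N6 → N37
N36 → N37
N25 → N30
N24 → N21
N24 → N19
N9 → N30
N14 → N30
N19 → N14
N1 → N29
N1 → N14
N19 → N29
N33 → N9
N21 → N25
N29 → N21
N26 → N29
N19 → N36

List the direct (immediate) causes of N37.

Upstream contributors include N33, N24, N19, but only N36, N6 feed directly into N37.

N36, N6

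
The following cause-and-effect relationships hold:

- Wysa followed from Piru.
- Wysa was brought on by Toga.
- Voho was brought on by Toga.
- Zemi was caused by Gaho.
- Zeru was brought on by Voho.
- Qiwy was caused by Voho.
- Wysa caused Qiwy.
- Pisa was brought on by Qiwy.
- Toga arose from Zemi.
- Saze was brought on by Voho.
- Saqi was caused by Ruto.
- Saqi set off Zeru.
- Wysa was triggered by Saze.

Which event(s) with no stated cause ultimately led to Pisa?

Tracing upstream from Pisa: Pisa ← Qiwy ← Voho ← Toga ← Zemi ← Gaho.
A separate upstream branch: Pisa ← Qiwy ← Wysa ← Piru.
Each of those chain origins has no stated cause.

Gaho, Piru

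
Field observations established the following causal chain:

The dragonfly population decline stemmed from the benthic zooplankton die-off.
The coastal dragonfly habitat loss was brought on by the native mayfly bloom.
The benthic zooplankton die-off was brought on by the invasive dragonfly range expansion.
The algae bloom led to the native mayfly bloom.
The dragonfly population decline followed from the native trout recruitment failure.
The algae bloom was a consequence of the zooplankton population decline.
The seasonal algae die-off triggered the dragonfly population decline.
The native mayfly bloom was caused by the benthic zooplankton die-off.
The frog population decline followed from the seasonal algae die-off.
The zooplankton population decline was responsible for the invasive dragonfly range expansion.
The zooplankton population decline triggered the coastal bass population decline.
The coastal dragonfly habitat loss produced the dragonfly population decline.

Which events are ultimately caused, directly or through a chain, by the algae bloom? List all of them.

Direct effects: the native mayfly bloom.
2 steps out: the coastal dragonfly habitat loss.
3 steps out: the dragonfly population decline.
Not reachable from it: the zooplankton population decline, the seasonal algae die-off, the frog population decline, the coastal bass population decline, the invasive dragonfly range expansion, the benthic zooplankton die-off, the native trout recruitment failure.

the coastal dragonfly habitat loss, the dragonfly population decline, the native mayfly bloom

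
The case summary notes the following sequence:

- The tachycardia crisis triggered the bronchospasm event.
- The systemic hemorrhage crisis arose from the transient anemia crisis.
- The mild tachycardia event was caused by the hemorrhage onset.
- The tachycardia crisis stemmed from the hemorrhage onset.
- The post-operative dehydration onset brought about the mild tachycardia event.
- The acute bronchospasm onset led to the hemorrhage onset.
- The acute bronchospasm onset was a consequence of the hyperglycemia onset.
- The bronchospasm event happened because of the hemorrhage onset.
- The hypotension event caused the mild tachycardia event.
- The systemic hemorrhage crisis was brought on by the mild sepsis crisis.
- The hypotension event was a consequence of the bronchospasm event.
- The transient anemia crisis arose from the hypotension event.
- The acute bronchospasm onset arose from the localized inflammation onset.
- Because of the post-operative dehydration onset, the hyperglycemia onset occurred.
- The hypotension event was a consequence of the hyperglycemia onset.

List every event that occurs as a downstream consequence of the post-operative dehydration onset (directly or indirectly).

the acute bronchospasm onset, the bronchospasm event, the hemorrhage onset, the hyperglycemia onset, the hypotension event, the mild tachycardia event, the systemic hemorrhage crisis, the tachycardia crisis, the transient anemia crisis

Direct effects: the hyperglycemia onset, the mild tachycardia event.
2 steps out: the acute bronchospasm onset, the hypotension event.
3 steps out: the hemorrhage onset, the transient anemia crisis.
4 steps out: the tachycardia crisis, the bronchospasm event, the systemic hemorrhage crisis.
Not reachable from it: the localized inflammation onset, the mild sepsis crisis.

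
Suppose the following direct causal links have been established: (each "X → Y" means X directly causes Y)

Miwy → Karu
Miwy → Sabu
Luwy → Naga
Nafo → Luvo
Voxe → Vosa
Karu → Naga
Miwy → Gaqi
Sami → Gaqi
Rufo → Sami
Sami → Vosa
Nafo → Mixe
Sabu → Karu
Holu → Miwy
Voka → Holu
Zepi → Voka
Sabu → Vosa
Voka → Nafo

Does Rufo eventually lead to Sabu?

Rufo leads to Sami, Gaqi, Vosa; Sabu is not among them.

No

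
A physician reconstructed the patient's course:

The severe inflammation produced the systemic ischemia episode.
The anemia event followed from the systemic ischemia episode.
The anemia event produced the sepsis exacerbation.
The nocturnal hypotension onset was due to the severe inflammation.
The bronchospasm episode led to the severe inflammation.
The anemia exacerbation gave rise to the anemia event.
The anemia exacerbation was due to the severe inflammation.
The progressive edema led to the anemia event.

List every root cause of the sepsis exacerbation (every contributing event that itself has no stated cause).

the bronchospasm episode, the progressive edema

Tracing upstream from the sepsis exacerbation: the sepsis exacerbation ← the anemia event ← the systemic ischemia episode ← the severe inflammation ← the bronchospasm episode.
A separate upstream branch: the sepsis exacerbation ← the anemia event ← the progressive edema.
Each of those chain origins has no stated cause.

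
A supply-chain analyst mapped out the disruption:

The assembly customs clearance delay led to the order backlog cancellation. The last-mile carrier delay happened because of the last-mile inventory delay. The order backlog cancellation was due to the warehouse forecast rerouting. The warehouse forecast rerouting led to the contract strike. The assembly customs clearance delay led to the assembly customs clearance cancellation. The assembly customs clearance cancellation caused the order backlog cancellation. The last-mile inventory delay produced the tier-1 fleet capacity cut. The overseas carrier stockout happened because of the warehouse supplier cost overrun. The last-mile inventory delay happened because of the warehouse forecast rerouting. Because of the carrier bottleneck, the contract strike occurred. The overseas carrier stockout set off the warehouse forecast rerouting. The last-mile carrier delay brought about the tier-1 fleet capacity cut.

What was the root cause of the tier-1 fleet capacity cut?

the warehouse supplier cost overrun

Tracing upstream from the tier-1 fleet capacity cut: the tier-1 fleet capacity cut ← the last-mile inventory delay ← the warehouse forecast rerouting ← the overseas carrier stockout ← the warehouse supplier cost overrun.
The warehouse supplier cost overrun has no stated cause, so it is the root.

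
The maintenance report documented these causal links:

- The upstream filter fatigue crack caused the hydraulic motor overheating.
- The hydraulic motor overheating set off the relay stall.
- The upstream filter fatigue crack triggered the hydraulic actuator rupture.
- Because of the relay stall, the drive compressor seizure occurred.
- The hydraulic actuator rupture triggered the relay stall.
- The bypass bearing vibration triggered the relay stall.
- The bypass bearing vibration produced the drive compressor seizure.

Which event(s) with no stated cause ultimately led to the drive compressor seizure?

Tracing upstream from the drive compressor seizure: the drive compressor seizure ← the relay stall ← the hydraulic motor overheating ← the upstream filter fatigue crack.
A separate upstream branch: the drive compressor seizure ← the bypass bearing vibration.
Each of those chain origins has no stated cause.

the bypass bearing vibration, the upstream filter fatigue crack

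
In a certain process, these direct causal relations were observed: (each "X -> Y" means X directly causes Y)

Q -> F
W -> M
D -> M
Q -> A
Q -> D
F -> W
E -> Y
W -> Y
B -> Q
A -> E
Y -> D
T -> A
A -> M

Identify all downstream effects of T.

Direct effects: A.
2 steps out: E, M.
3 steps out: Y.
4 steps out: D.
Not reachable from it: B, Q, F, W.

A, D, E, M, Y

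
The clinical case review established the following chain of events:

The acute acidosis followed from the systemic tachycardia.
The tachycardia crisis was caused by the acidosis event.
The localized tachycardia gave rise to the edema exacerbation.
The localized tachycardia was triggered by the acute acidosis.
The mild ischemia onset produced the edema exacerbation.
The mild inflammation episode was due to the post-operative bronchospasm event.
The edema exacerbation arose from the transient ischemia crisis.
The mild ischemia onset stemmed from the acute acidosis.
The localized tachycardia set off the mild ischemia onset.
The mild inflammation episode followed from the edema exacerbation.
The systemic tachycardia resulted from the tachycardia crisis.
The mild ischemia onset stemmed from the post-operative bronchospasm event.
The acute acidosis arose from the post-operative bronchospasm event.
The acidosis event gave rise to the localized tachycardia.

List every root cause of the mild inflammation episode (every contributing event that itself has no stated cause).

Tracing upstream from the mild inflammation episode: the mild inflammation episode ← the edema exacerbation ← the localized tachycardia ← the acidosis event.
A separate upstream branch: the mild inflammation episode ← the post-operative bronchospasm event.
A separate upstream branch: the mild inflammation episode ← the edema exacerbation ← the transient ischemia crisis.
Each of those chain origins has no stated cause.

the acidosis event, the post-operative bronchospasm event, the transient ischemia crisis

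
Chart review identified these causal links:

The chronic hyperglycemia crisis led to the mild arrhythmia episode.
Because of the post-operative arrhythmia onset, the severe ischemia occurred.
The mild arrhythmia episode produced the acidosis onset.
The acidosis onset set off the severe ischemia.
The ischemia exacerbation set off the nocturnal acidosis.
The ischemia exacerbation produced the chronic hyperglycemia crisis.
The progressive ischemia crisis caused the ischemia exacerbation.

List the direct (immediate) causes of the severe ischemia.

the acidosis onset, the post-operative arrhythmia onset

Upstream contributors include the progressive ischemia crisis, the ischemia exacerbation, the chronic hyperglycemia crisis, the mild arrhythmia episode, but only the acidosis onset, the post-operative arrhythmia onset feed directly into the severe ischemia.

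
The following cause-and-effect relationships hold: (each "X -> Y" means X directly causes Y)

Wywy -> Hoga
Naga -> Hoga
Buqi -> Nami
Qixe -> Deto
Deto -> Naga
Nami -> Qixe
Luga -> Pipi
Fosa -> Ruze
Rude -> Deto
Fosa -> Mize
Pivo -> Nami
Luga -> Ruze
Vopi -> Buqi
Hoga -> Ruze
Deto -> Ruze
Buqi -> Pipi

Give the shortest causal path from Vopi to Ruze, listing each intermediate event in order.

Vopi → Buqi
Buqi → Nami
Nami → Qixe
Qixe → Deto
Deto → Ruze
Length: 5 steps.

Vopi → Buqi → Nami → Qixe → Deto → Ruze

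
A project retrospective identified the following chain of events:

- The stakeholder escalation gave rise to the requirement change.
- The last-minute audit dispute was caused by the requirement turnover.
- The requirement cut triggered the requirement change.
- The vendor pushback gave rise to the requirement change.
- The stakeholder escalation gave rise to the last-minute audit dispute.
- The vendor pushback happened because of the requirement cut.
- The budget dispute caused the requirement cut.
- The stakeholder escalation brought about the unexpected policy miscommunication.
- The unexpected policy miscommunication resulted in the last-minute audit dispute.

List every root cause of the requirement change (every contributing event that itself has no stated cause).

Tracing upstream from the requirement change: the requirement change ← the requirement cut ← the budget dispute.
A separate upstream branch: the requirement change ← the stakeholder escalation.
Each of those chain origins has no stated cause.

the budget dispute, the stakeholder escalation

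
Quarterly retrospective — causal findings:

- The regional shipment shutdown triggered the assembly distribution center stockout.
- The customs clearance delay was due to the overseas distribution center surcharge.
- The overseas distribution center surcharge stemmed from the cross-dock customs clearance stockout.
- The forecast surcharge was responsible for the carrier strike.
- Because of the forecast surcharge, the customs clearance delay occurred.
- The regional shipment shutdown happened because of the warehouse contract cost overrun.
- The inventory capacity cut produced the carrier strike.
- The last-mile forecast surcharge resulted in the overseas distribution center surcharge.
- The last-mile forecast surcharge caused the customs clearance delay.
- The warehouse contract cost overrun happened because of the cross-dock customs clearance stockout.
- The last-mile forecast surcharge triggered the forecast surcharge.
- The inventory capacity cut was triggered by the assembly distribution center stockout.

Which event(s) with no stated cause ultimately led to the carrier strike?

Tracing upstream from the carrier strike: the carrier strike ← the inventory capacity cut ← the assembly distribution center stockout ← the regional shipment shutdown ← the warehouse contract cost overrun ← the cross-dock customs clearance stockout.
A separate upstream branch: the carrier strike ← the forecast surcharge ← the last-mile forecast surcharge.
Each of those chain origins has no stated cause.

the cross-dock customs clearance stockout, the last-mile forecast surcharge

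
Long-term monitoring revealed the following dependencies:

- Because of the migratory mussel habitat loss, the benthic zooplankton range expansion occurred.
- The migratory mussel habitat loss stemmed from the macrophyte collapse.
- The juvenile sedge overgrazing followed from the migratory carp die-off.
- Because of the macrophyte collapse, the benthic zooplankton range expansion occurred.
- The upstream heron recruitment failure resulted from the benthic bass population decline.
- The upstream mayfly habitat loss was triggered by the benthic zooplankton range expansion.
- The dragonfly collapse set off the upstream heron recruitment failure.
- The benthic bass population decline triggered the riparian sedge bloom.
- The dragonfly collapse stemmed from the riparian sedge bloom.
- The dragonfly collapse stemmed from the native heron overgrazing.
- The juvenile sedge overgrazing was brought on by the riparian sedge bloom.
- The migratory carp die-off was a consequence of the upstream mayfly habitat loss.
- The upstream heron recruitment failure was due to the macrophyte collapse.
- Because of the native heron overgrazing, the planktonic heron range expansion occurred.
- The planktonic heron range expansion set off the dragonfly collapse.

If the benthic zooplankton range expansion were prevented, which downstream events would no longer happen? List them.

the migratory carp die-off, the upstream mayfly habitat loss

Downstream of the benthic zooplankton range expansion: the upstream mayfly habitat loss, the migratory carp die-off, the juvenile sedge overgrazing.
Of those, still caused via another path: the juvenile sedge overgrazing.
The remainder have no surviving cause.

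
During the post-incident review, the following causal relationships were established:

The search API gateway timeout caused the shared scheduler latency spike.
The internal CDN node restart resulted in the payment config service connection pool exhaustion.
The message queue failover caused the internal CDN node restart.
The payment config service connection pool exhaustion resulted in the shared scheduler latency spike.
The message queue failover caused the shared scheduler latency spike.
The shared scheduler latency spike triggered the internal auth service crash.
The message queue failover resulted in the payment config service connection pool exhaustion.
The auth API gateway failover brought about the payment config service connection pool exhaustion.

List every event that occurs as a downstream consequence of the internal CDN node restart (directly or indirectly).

the internal auth service crash, the payment config service connection pool exhaustion, the shared scheduler latency spike

Direct effects: the payment config service connection pool exhaustion.
2 steps out: the shared scheduler latency spike.
3 steps out: the internal auth service crash.
Not reachable from it: the auth API gateway failover, the message queue failover, the search API gateway timeout.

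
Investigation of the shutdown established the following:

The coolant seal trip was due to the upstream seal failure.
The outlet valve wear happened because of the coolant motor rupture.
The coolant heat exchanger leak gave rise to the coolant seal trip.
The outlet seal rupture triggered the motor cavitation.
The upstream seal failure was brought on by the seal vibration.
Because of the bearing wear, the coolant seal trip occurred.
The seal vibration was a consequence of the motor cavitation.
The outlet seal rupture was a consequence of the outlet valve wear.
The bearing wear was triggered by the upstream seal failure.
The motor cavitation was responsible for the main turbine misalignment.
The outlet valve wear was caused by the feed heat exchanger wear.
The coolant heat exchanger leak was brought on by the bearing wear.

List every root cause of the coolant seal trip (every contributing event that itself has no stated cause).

Tracing upstream from the coolant seal trip: the coolant seal trip ← the upstream seal failure ← the seal vibration ← the motor cavitation ← the outlet seal rupture ← the outlet valve wear ← the feed heat exchanger wear.
A separate upstream branch: the coolant seal trip ← the upstream seal failure ← the seal vibration ← the motor cavitation ← the outlet seal rupture ← the outlet valve wear ← the coolant motor rupture.
Each of those chain origins has no stated cause.

the coolant motor rupture, the feed heat exchanger wear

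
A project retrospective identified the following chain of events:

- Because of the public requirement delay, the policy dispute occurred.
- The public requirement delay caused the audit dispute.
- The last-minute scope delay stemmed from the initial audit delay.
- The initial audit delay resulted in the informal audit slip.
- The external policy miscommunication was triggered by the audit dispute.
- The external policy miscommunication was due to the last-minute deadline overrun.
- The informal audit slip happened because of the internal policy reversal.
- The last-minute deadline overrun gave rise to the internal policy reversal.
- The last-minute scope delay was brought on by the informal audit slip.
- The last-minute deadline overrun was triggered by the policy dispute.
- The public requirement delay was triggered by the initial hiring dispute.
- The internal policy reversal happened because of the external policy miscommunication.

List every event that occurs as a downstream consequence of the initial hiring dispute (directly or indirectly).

Direct effects: the public requirement delay.
2 steps out: the policy dispute, the audit dispute.
3 steps out: the last-minute deadline overrun, the external policy miscommunication.
4 steps out: the internal policy reversal.
5 steps out: the informal audit slip.
6 steps out: the last-minute scope delay.
Not reachable from it: the initial audit delay.

the audit dispute, the external policy miscommunication, the informal audit slip, the internal policy reversal, the last-minute deadline overrun, the last-minute scope delay, the policy dispute, the public requirement delay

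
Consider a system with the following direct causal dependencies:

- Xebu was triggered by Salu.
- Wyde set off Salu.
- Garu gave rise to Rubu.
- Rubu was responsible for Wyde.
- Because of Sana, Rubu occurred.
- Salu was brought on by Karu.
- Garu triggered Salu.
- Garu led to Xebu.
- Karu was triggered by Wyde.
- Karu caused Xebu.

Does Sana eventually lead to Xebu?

There is a causal chain: Sana → Rubu → Wyde → Karu → Xebu.

Yes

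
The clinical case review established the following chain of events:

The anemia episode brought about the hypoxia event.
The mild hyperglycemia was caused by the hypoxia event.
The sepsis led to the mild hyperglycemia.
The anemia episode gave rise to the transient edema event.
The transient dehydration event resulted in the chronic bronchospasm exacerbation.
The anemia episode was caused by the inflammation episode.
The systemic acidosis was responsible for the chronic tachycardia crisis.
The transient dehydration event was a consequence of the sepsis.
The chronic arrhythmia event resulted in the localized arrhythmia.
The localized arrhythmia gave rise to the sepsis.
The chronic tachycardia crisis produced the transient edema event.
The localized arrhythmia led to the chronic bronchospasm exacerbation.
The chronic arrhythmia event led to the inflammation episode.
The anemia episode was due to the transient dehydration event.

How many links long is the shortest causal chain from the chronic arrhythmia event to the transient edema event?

3

Shortest chain: the chronic arrhythmia event → the inflammation episode → the anemia episode → the transient edema event.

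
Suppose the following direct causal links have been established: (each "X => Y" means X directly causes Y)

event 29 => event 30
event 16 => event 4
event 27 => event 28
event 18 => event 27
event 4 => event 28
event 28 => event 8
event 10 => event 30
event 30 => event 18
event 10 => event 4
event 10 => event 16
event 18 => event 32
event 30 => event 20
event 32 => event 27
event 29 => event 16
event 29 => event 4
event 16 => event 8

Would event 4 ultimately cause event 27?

No

Event 4 leads to event 28, event 8; event 27 is not among them.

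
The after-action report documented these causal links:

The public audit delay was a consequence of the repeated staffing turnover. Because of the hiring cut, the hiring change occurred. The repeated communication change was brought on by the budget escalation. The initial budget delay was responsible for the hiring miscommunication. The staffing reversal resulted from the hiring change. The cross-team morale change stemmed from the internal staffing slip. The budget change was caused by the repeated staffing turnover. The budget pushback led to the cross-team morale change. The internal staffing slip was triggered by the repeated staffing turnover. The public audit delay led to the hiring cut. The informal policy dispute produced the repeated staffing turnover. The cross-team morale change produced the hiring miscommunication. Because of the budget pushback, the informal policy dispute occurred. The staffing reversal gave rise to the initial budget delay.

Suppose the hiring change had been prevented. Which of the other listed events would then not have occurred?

the initial budget delay, the staffing reversal

Downstream of the hiring change: the staffing reversal, the initial budget delay, the hiring miscommunication.
Of those, still caused via another path: the hiring miscommunication.
The remainder have no surviving cause.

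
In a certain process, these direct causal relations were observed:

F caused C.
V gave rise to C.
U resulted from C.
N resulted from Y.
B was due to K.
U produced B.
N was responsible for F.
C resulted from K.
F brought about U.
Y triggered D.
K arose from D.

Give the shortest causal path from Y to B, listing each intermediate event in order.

Y → D
D → K
K → B
Length: 3 steps.

Y → D → K → B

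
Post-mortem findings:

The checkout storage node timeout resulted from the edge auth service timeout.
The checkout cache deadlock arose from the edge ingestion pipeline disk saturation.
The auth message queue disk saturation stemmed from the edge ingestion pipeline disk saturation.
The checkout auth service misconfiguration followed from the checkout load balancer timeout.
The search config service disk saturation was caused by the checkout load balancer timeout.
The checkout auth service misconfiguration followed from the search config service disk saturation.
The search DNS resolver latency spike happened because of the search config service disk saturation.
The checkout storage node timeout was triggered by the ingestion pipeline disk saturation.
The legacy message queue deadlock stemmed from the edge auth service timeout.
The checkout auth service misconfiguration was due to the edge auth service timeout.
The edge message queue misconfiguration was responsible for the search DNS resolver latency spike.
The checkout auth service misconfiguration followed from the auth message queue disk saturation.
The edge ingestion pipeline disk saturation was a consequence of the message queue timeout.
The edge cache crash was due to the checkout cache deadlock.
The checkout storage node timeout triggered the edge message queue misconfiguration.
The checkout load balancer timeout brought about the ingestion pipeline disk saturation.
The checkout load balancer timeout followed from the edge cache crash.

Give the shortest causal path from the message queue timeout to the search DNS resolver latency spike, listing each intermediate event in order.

the message queue timeout → the edge ingestion pipeline disk saturation → the checkout cache deadlock → the edge cache crash → the checkout load balancer timeout → the search config service disk saturation → the search DNS resolver latency spike

the message queue timeout → the edge ingestion pipeline disk saturation
the edge ingestion pipeline disk saturation → the checkout cache deadlock
the checkout cache deadlock → the edge cache crash
the edge cache crash → the checkout load balancer timeout
the checkout load balancer timeout → the search config service disk saturation
the search config service disk saturation → the search DNS resolver latency spike
Length: 6 steps.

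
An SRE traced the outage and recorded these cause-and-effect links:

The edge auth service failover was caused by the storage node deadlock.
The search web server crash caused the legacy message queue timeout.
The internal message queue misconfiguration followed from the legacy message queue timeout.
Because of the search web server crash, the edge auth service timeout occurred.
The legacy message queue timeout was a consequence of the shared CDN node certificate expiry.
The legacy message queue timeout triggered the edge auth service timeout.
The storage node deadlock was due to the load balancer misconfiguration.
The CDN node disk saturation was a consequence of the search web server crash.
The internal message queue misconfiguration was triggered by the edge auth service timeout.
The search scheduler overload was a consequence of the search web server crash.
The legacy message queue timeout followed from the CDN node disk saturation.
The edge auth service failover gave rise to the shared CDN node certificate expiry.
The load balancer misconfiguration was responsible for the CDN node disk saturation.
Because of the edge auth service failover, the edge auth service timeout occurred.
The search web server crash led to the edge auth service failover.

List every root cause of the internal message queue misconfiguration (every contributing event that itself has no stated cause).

the load balancer misconfiguration, the search web server crash

Tracing upstream from the internal message queue misconfiguration: the internal message queue misconfiguration ← the legacy message queue timeout ← the search web server crash.
A separate upstream branch: the internal message queue misconfiguration ← the legacy message queue timeout ← the CDN node disk saturation ← the load balancer misconfiguration.
Each of those chain origins has no stated cause.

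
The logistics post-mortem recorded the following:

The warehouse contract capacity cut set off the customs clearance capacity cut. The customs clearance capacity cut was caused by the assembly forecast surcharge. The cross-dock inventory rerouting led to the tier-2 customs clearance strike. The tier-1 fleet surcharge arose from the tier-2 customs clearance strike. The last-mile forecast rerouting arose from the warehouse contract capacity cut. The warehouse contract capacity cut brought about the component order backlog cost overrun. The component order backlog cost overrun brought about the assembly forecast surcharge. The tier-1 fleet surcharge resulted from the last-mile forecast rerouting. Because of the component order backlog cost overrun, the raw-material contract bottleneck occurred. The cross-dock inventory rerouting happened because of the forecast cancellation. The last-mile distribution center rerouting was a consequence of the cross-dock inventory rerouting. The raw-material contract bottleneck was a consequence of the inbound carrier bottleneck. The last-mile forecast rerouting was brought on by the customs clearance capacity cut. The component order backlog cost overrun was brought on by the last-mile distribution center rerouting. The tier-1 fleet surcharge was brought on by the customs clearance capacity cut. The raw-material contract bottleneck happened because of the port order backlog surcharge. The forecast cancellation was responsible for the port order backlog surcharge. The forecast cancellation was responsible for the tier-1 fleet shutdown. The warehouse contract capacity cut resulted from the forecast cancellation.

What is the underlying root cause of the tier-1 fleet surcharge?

Tracing upstream from the tier-1 fleet surcharge: the tier-1 fleet surcharge ← the customs clearance capacity cut ← the warehouse contract capacity cut ← the forecast cancellation.
The forecast cancellation has no stated cause, so it is the root.

the forecast cancellation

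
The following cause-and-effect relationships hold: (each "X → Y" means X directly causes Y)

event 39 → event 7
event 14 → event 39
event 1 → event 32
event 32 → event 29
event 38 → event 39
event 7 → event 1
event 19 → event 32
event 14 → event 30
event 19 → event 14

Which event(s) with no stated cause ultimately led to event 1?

event 19, event 38

Tracing upstream from event 1: event 1 ← event 7 ← event 39 ← event 38.
A separate upstream branch: event 1 ← event 7 ← event 39 ← event 14 ← event 19.
Each of those chain origins has no stated cause.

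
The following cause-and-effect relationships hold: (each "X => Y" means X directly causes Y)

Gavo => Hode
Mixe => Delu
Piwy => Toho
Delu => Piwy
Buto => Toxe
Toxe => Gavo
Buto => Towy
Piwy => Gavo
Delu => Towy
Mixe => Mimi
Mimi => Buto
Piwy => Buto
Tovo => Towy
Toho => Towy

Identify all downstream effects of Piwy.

Buto, Gavo, Hode, Toho, Towy, Toxe

Direct effects: Buto, Gavo, Toho.
2 steps out: Toxe, Hode, Towy.
Not reachable from it: Mixe, Delu, Mimi, Tovo.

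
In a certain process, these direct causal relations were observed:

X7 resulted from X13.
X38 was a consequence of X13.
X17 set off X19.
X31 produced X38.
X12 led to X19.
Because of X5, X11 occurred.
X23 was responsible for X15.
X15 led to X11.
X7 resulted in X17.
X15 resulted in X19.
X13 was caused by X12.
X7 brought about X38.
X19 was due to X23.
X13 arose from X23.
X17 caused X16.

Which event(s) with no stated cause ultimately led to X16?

Tracing upstream from X16: X16 ← X17 ← X7 ← X13 ← X12.
A separate upstream branch: X16 ← X17 ← X7 ← X13 ← X23.
Each of those chain origins has no stated cause.

X12, X23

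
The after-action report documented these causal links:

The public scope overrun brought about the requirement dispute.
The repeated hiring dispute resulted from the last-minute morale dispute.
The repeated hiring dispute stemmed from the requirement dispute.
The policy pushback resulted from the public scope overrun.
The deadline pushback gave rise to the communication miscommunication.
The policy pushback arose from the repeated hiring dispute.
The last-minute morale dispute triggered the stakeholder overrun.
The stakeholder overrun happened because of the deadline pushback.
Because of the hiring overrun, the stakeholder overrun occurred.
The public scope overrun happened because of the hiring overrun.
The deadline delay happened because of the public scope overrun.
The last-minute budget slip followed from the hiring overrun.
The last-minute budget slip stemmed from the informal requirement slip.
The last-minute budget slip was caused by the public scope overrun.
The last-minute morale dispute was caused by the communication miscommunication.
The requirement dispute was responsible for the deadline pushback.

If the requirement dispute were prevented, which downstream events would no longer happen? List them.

Downstream of the requirement dispute: the deadline pushback, the communication miscommunication, the last-minute morale dispute, the repeated hiring dispute, the policy pushback, the stakeholder overrun.
Of those, still caused via another path: the policy pushback, the stakeholder overrun.
The remainder have no surviving cause.

the communication miscommunication, the deadline pushback, the last-minute morale dispute, the repeated hiring dispute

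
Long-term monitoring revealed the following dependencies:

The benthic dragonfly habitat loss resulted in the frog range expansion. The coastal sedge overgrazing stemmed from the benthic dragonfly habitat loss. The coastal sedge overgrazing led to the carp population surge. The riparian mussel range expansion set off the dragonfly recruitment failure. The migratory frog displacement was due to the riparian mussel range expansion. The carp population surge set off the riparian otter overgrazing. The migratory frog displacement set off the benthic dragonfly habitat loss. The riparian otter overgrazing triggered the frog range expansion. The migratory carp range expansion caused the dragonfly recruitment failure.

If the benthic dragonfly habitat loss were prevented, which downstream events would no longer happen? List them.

Downstream of the benthic dragonfly habitat loss: the coastal sedge overgrazing, the carp population surge, the riparian otter overgrazing, the frog range expansion.

the carp population surge, the coastal sedge overgrazing, the frog range expansion, the riparian otter overgrazing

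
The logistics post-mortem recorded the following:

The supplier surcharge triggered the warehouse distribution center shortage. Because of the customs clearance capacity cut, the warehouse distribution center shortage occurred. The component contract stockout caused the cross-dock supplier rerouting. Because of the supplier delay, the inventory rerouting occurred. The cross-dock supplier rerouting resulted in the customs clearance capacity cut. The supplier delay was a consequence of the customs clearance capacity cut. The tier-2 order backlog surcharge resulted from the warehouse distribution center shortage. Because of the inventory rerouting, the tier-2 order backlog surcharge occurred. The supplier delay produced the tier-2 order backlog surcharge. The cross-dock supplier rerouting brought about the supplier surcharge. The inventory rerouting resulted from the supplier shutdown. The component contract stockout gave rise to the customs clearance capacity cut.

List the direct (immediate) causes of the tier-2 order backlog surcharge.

the inventory rerouting, the supplier delay, the warehouse distribution center shortage

Upstream contributors include the component contract stockout, the cross-dock supplier rerouting, the supplier surcharge, the customs clearance capacity cut, the supplier shutdown, but only the inventory rerouting, the supplier delay, the warehouse distribution center shortage feed directly into the tier-2 order backlog surcharge.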